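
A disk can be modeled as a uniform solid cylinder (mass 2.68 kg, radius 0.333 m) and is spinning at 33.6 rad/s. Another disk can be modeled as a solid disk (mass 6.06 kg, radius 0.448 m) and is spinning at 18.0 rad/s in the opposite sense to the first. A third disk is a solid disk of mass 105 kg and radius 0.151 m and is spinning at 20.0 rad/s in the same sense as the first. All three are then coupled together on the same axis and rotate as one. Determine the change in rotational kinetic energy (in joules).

No external torque acts about the common axis, so total angular momentum is conserved.
Moments of inertia: I_A = ½(2.68)(0.333)² = 0.1486 kg·m²; I_B = ½(6.06)(0.448)² = 0.6081 kg·m²; I_C = ½(105)(0.151)² = 1.197 kg·m².
Taking A's sense as positive: L = (0.1486)(33.6) − (0.6081)(18.0) + (1.197)(20.0) = 17.99 kg·m²·rad/s.
Combined I = 0.1486 + 0.6081 + 1.197 = 1.954 kg·m².
ω_f = L / I = 17.99 / 1.954 = 9.206 rad/s.
KE_i = ½ΣIω² = 421.8 J; KE_f = ½(1.954)(9.206)² = 82.80 J.

ΔKE ≈ -339 J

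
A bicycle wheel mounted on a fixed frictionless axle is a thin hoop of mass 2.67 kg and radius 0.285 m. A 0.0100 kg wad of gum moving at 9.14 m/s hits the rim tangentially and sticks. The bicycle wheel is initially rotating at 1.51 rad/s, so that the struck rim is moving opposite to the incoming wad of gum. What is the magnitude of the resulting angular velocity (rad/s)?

About the axle the impulsive forces during the collision are internal, so angular momentum about that axis is conserved.
I_p = (2.67)(0.285)² = 0.2169 kg·m². Taking the sense of the wad of gum's angular momentum as positive, L_{wad} = m v R = (0.0100)(9.14)(0.285) = 0.02605 kg·m²/s.
L_i = −I_p ω_p + m v R = −(0.2169)(1.51) + 0.02605 = -0.3014 kg·m²/s.
After sticking, I_f = I_p + m R² = 0.2169 + (0.0100)(0.285)² = 0.2177 kg·m².
ω_f = L_i / I_f = -0.3014 / 0.2177 = -1.385 rad/s.

|ω_f| ≈ 1.38 rad/s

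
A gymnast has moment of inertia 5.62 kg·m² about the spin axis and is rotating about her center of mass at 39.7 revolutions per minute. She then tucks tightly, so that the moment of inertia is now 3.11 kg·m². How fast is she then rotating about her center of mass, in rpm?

With no external torque about the axis, L is conserved: I₁ω₁ = I₂ω₂.
ω₂ = I₁ω₁ / I₂ = (5.620)(39.7 rpm) / (3.110) = 71.74 rpm.

ω₂ ≈ 71.7 rpm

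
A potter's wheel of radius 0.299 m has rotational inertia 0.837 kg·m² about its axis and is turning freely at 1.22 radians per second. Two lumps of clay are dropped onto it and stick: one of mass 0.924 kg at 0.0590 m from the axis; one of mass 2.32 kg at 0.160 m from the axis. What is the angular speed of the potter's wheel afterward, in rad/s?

No external torque acts about the axis; L_before = L_after.
Added inertia Σmr² = (0.924)(0.0590)² + (2.32)(0.160)² = 0.06261 kg·m²; I_f = 0.8370 + 0.06261 = 0.8996 kg·m².
ω_f = I_p ω_i / I_f = (0.8370)(1.22) / 0.8996 = 1.135 rad/s.

ω_f ≈ 1.14 rad/s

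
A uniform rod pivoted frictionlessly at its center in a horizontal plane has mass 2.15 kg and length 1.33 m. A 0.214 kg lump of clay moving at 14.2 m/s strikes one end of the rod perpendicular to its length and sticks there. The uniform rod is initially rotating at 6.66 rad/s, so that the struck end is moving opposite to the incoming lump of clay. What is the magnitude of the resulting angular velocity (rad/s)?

About the pivot the impulsive forces during the collision are internal, so angular momentum about that axis is conserved.
I_p = (1/12)(2.15)(1.33)² = 0.3169 kg·m². Taking the sense of the lump of clay's angular momentum as positive, L_{lump} = m v R = (0.214)(14.2)(1.33/2) = 2.021 kg·m²/s.
L_i = −I_p ω_p + m v R = −(0.3169)(6.66) + 2.021 = -0.08994 kg·m²/s.
After sticking, I_f = I_p + m R² = 0.3169 + (0.214)(1.33/2)² = 0.4116 kg·m².
ω_f = L_i / I_f = -0.08994 / 0.4116 = -0.2185 rad/s.

|ω_f| ≈ 0.219 rad/s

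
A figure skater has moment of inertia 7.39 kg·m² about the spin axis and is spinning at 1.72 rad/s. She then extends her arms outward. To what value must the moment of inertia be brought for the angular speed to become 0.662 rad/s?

No external torque acts about the spin axis, so angular momentum is conserved.
I₂ = I₁ω₁ / ω₂ = (7.39)(1.72) / (0.662) = 19.20 kg·m².

I₂ ≈ 19.2 kg·m²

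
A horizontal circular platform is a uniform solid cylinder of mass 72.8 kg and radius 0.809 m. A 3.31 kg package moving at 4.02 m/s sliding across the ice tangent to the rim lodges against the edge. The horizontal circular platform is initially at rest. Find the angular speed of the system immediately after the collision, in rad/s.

The axle reaction passes through the central axle and exerts no torque about it; angular momentum about the central axle is conserved through the impact.
I_p = ½(72.8)(0.809)² = 23.82 kg·m². Taking the sense of the package's angular momentum as positive, L_{package} = m v R = (3.31)(4.02)(0.809) = 10.76 kg·m²/s.
L_i = 0 + 10.76 = 10.76 kg·m²/s.
After sticking, I_f = I_p + m R² = 23.82 + (3.31)(0.809)² = 25.99 kg·m².
ω_f = L_i / I_f = 10.76 / 25.99 = 0.4142 rad/s.

|ω_f| ≈ 0.414 rad/s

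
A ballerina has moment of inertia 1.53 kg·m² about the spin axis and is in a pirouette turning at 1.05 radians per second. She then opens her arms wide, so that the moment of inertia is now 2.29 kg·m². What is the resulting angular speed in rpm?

ω₂ ≈ 6.70 rpm

With no external torque about the axis, L is conserved: I₁ω₁ = I₂ω₂.
ω₂ = I₁ω₁ / I₂ = (1.530)(1.05 rad/s) / (2.290) = 0.7015 rad/s = 6.699 rpm.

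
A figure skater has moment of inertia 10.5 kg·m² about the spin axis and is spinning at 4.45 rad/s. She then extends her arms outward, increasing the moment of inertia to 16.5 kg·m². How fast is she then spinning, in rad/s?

ω₂ ≈ 2.83 rad/s

Angular momentum about the spin axis is conserved since the torque about it is zero.
ω₂ = I₁ω₁ / I₂ = (10.50)(4.45 rad/s) / (16.50) = 2.832 rad/s.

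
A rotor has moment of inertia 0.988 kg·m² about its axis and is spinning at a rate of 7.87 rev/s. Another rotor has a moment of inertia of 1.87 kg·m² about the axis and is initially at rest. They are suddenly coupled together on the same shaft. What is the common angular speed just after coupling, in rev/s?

The coupling torques are internal; angular momentum about the shared axis is conserved.
Taking A's sense as positive: L = (0.9880)(7.87) = 7.776 kg·m²·rev/s.
Combined I = 0.9880 + 1.870 = 2.858 kg·m².
ω_f = L / I = 7.776 / 2.858 = 2.721 rev/s.

|ω_f| ≈ 2.72 rev/s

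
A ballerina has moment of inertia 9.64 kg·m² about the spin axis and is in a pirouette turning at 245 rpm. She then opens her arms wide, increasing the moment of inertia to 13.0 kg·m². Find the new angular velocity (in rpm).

No external torque acts about the spin axis, so angular momentum is conserved.
ω₂ = I₁ω₁ / I₂ = (9.640)(245 rpm) / (13.00) = 181.7 rpm.

ω₂ ≈ 182 rpm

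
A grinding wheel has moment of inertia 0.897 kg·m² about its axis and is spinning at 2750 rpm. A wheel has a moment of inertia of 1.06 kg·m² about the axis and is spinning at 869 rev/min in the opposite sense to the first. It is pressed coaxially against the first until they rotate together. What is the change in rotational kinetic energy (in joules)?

No external torque acts about the common axis, so total angular momentum is conserved.
Taking A's sense as positive: L = (0.8970)(2750) − (1.060)(869) = 1546 kg·m²·rpm.
Combined I = 0.8970 + 1.060 = 1.957 kg·m².
ω_f = L / I = 1546 / 1.957 = 789.8 rpm.
KE_i = ½ΣIω² = 41580 J; KE_f = ½(1.957)(82.71)² = 6693 J.

ΔKE ≈ -34900 J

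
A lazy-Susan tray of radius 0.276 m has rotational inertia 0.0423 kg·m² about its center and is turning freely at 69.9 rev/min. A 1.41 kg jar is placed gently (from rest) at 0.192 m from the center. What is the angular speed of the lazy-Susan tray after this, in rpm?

The added mass arrives with no angular momentum about the center, and any external torque about the center is negligible, so the system's angular momentum is conserved.
Added inertia Σmr² = (1.41)(0.192)² = 0.05198 kg·m²; I_f = 0.04230 + 0.05198 = 0.09428 kg·m².
ω_f = I_p ω_i / I_f = (0.04230)(69.9) / 0.09428 = 31.36 rpm.

ω_f ≈ 31.4 rpm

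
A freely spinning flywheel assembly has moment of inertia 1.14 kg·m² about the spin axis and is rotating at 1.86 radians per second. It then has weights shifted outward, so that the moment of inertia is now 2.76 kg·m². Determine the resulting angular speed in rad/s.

ω₂ ≈ 0.768 rad/s

Angular momentum about the spin axis is conserved since the torque about it is zero.
ω₂ = I₁ω₁ / I₂ = (1.140)(1.86 rad/s) / (2.760) = 0.7683 rad/s.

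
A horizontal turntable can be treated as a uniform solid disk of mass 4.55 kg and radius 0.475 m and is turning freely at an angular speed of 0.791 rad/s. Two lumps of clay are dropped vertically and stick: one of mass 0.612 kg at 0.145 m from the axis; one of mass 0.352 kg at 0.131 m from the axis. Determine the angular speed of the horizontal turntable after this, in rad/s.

ω_f ≈ 0.763 rad/s

The added mass arrives with no angular momentum about the axis, and any external torque about the axis is negligible, so the system's angular momentum is conserved.
I_p = ½(4.55)(0.475)² = 0.5133 kg·m².
Added inertia Σmr² = (0.612)(0.145)² + (0.352)(0.131)² = 0.01891 kg·m²; I_f = 0.5133 + 0.01891 = 0.5322 kg·m².
ω_f = I_p ω_i / I_f = (0.5133)(0.791) / 0.5322 = 0.7629 rad/s.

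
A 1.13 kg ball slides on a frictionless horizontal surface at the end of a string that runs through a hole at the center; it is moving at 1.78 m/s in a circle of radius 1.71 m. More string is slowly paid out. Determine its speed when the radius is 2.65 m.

Central (radial) force ⇒ zero torque about the center ⇒ m v r is constant.
v₂ = v₁ r₁ / r₂ = (1.78)(1.71) / (2.65) = 1.149 m/s.

v₂ ≈ 1.15 m/s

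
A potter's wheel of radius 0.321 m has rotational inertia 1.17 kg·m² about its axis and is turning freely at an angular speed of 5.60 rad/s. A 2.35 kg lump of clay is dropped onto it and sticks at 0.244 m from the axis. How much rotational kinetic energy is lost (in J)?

The added mass arrives with no angular momentum about the axis, and any external torque about the axis is negligible, so the system's angular momentum is conserved.
Added inertia Σmr² = (2.35)(0.244)² = 0.1399 kg·m²; I_f = 1.170 + 0.1399 = 1.310 kg·m².
ω_f = I_p ω_i / I_f = (1.170)(5.60) / 1.310 = 5.002 rad/s.
KE_i = ½(1.170)(5.600 rad/s)² = 18.35 J; KE_f = ½(1.310)(5.002)² = 16.39 J.

energy lost ≈ 1.96 J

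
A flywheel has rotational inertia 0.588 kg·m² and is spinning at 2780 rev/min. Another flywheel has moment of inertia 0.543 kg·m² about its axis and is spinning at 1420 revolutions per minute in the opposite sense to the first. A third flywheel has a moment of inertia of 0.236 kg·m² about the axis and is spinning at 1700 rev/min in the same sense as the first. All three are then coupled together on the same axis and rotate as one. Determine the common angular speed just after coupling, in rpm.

The coupling torques are internal; angular momentum about the shared axis is conserved.
Taking A's sense as positive: L = (0.5880)(2780) − (0.5430)(1420) + (0.2360)(1700) = 1265 kg·m²·rpm.
Combined I = 0.5880 + 0.5430 + 0.2360 = 1.367 kg·m².
ω_f = L / I = 1265 / 1.367 = 925.2 rpm.

|ω_f| ≈ 925 rpm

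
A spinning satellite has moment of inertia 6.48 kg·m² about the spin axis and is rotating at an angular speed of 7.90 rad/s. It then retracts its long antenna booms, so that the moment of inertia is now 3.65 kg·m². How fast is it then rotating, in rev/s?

ω₂ ≈ 2.23 rev/s

With no external torque about the axis, L is conserved: I₁ω₁ = I₂ω₂.
ω₂ = I₁ω₁ / I₂ = (6.480)(7.90 rad/s) / (3.650) = 14.03 rad/s = 2.232 rev/s.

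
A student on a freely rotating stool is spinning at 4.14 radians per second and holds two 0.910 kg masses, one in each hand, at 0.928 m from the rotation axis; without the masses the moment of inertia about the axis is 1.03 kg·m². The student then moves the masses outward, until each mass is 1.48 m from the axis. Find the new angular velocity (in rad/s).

With no external torque about the axis, L is conserved: I₁ω₁ = I₂ω₂.
I₁ = 1.03 + 2(0.910)(0.928)² = 2.597 kg·m²; I₂ = 1.03 + 2(0.910)(1.48)² = 5.017 kg·m².
ω₂ = I₁ω₁ / I₂ = (2.597)(4.14 rad/s) / (5.017) = 2.144 rad/s.

ω₂ ≈ 2.14 rad/s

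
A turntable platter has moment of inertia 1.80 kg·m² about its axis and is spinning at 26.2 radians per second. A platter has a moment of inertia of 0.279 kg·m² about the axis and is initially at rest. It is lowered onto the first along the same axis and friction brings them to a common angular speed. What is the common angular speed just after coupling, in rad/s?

|ω_f| ≈ 22.7 rad/s

No external torque acts about the common axis, so total angular momentum is conserved.
Taking A's sense as positive: L = (1.800)(26.2) = 47.16 kg·m²·rad/s.
Combined I = 1.800 + 0.2790 = 2.079 kg·m².
ω_f = L / I = 47.16 / 2.079 = 22.68 rad/s.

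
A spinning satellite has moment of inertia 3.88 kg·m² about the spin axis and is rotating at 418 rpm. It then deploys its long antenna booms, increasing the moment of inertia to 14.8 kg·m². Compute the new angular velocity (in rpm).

Angular momentum about the spin axis is conserved since the torque about it is zero.
ω₂ = I₁ω₁ / I₂ = (3.880)(418 rpm) / (14.80) = 109.6 rpm.

ω₂ ≈ 110 rpm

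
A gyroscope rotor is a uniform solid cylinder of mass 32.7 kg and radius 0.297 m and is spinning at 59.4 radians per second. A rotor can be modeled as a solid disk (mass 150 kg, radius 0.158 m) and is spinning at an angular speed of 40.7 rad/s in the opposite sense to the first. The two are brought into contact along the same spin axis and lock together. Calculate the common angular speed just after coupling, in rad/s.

The coupling torques are internal; angular momentum about the shared axis is conserved.
Moments of inertia: I_A = ½(32.7)(0.297)² = 1.442 kg·m²; I_B = ½(150)(0.158)² = 1.872 kg·m².
Taking A's sense as positive: L = (1.442)(59.4) − (1.872)(40.7) = 9.465 kg·m²·rad/s.
Combined I = 1.442 + 1.872 = 3.315 kg·m².
ω_f = L / I = 9.465 / 3.315 = 2.856 rad/s.

|ω_f| ≈ 2.86 rad/s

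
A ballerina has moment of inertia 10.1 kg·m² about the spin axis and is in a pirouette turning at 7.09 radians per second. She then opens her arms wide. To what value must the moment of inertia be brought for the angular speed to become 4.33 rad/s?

No external torque acts about the spin axis, so angular momentum is conserved.
I₂ = I₁ω₁ / ω₂ = (10.1)(7.09) / (4.33) = 16.54 kg·m².

I₂ ≈ 16.5 kg·m²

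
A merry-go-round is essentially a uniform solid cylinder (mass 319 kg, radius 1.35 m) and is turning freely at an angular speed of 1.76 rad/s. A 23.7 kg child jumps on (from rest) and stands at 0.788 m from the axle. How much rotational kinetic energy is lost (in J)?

energy lost ≈ 21.7 J

The added mass arrives with no angular momentum about the axle, and any external torque about the axle is negligible, so the system's angular momentum is conserved.
I_p = ½(319)(1.35)² = 290.7 kg·m².
Added inertia Σmr² = (23.7)(0.788)² = 14.72 kg·m²; I_f = 290.7 + 14.72 = 305.4 kg·m².
ω_f = I_p ω_i / I_f = (290.7)(1.76) / 305.4 = 1.675 rad/s.
KE_i = ½(290.7)(1.760 rad/s)² = 450.2 J; KE_f = ½(305.4)(1.675)² = 428.5 J.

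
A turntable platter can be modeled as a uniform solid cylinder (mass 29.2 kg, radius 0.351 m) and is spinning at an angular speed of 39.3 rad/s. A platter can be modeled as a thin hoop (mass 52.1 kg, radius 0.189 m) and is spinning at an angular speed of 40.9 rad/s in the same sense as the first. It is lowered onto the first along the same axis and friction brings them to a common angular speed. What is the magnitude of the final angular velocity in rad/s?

|ω_f| ≈ 40.1 rad/s

No external torque acts about the common axis, so total angular momentum is conserved.
Moments of inertia: I_A = ½(29.2)(0.351)² = 1.799 kg·m²; I_B = (52.1)(0.189)² = 1.861 kg·m².
Taking A's sense as positive: L = (1.799)(39.3) + (1.861)(40.9) = 146.8 kg·m²·rad/s.
Combined I = 1.799 + 1.861 = 3.660 kg·m².
ω_f = L / I = 146.8 / 3.660 = 40.11 rad/s.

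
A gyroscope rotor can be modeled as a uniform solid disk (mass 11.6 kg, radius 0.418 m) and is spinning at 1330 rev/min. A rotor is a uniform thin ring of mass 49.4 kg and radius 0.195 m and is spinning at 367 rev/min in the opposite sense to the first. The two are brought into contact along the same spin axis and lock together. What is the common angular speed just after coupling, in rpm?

The coupling torques are internal; angular momentum about the shared axis is conserved.
Moments of inertia: I_A = ½(11.6)(0.418)² = 1.013 kg·m²; I_B = (49.4)(0.195)² = 1.878 kg·m².
Taking A's sense as positive: L = (1.013)(1330) − (1.878)(367) = 658.4 kg·m²·rpm.
Combined I = 1.013 + 1.878 = 2.892 kg·m².
ω_f = L / I = 658.4 / 2.892 = 227.7 rpm.

|ω_f| ≈ 228 rpm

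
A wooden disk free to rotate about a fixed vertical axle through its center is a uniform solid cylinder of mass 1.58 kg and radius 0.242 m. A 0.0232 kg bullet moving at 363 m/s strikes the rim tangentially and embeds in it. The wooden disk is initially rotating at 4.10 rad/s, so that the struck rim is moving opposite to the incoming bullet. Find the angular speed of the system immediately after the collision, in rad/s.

About the axle the impulsive forces during the collision are internal, so angular momentum about that axis is conserved.
I_p = ½(1.58)(0.242)² = 0.04627 kg·m². Taking the sense of the bullet's angular momentum as positive, L_{bullet} = m v R = (0.0232)(363)(0.242) = 2.038 kg·m²/s.
L_i = −I_p ω_p + m v R = −(0.04627)(4.10) + 2.038 = 1.848 kg·m²/s.
After sticking, I_f = I_p + m R² = 0.04627 + (0.0232)(0.242)² = 0.04762 kg·m².
ω_f = L_i / I_f = 1.848 / 0.04762 = 38.81 rad/s.

|ω_f| ≈ 38.8 rad/s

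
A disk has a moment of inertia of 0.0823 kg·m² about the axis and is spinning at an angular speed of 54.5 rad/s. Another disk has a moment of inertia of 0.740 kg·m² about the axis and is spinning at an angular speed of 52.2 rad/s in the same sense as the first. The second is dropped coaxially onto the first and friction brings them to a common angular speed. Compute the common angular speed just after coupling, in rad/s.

No external torque acts about the common axis, so total angular momentum is conserved.
Taking A's sense as positive: L = (0.08230)(54.5) + (0.7400)(52.2) = 43.11 kg·m²·rad/s.
Combined I = 0.08230 + 0.7400 = 0.8223 kg·m².
ω_f = L / I = 43.11 / 0.8223 = 52.43 rad/s.

|ω_f| ≈ 52.4 rad/s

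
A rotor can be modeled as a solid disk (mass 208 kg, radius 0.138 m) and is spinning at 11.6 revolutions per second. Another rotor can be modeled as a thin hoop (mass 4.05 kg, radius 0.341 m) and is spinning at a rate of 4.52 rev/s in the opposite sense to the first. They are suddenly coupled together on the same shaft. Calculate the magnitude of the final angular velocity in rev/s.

No external torque acts about the common axis, so total angular momentum is conserved.
Moments of inertia: I_A = ½(208)(0.138)² = 1.981 kg·m²; I_B = (4.05)(0.341)² = 0.4709 kg·m².
Taking A's sense as positive: L = (1.981)(11.6) − (0.4709)(4.52) = 20.85 kg·m²·rev/s.
Combined I = 1.981 + 0.4709 = 2.452 kg·m².
ω_f = L / I = 20.85 / 2.452 = 8.503 rev/s.

|ω_f| ≈ 8.50 rev/s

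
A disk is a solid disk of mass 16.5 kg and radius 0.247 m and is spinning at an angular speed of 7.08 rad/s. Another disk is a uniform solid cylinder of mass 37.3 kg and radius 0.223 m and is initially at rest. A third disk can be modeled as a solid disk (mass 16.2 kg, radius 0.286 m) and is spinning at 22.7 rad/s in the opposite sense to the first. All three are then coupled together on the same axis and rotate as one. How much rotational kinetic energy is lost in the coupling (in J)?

The coupling torques are internal; angular momentum about the shared axis is conserved.
Moments of inertia: I_A = ½(16.5)(0.247)² = 0.5033 kg·m²; I_B = ½(37.3)(0.223)² = 0.9274 kg·m²; I_C = ½(16.2)(0.286)² = 0.6625 kg·m².
Taking A's sense as positive: L = (0.5033)(7.08) − (0.6625)(22.7) = -11.48 kg·m²·rad/s.
Combined I = 0.5033 + 0.9274 + 0.6625 = 2.093 kg·m².
ω_f = L / I = -11.48 / 2.093 = -5.482 rad/s.
KE_i = ½ΣIω² = 183.3 J; KE_f = ½(2.093)(5.482)² = 31.46 J.

ΔKE lost ≈ 152 J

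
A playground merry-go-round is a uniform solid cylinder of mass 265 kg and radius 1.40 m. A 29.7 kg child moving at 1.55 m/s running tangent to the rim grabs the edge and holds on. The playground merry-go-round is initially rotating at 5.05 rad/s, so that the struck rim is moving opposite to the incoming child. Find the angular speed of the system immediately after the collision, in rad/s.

|ω_f| ≈ 3.92 rad/s

The axle reaction passes through the axle and exerts no torque about it; angular momentum about the axle is conserved through the impact.
I_p = ½(265)(1.40)² = 259.7 kg·m². Taking the sense of the child's angular momentum as positive, L_{child} = m v R = (29.7)(1.55)(1.40) = 64.45 kg·m²/s.
L_i = −I_p ω_p + m v R = −(259.7)(5.05) + 64.45 = -1247 kg·m²/s.
After sticking, I_f = I_p + m R² = 259.7 + (29.7)(1.40)² = 317.9 kg·m².
ω_f = L_i / I_f = -1247 / 317.9 = -3.923 rad/s.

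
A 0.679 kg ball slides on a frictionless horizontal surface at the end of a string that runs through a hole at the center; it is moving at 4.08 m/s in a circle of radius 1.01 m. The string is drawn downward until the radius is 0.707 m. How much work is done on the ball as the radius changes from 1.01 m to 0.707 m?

W ≈ 5.88 J

The only horizontal force on the mass is along the cord (radial), so it exerts no torque about the hole and angular momentum m v r is conserved.
v₂ = v₁ r₁ / r₂ = (4.08)(1.01) / (0.707) = 5.829 m/s.
W = ΔKE = ½m(v₂² − v₁²) = 5.882 J.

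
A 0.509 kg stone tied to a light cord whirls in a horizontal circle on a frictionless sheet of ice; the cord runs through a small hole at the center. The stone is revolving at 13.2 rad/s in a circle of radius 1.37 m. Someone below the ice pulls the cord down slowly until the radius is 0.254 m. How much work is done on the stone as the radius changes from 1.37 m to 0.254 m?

W ≈ 2340 J

No torque about the axis ⇒ m r₁² ω₁ = m r₂² ω₂.
ω₂ = ω₁ (r₁/r₂)² = (13.2)(1.37/0.254)² = 384.0 rad/s.
W = ΔKE = ½m(v₂² − v₁²) = 2338 J.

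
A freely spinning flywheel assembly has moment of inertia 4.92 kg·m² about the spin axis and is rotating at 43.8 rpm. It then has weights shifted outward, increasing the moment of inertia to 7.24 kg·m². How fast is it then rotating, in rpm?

ω₂ ≈ 29.8 rpm

Angular momentum about the spin axis is conserved since the torque about it is zero.
ω₂ = I₁ω₁ / I₂ = (4.920)(43.8 rpm) / (7.240) = 29.76 rpm.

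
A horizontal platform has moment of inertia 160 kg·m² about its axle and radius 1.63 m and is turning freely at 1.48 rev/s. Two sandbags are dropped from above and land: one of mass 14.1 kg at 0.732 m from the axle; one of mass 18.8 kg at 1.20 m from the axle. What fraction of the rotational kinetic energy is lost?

fraction ≈ 0.178

The added mass arrives with no angular momentum about the axle, and any external torque about the axle is negligible, so the system's angular momentum is conserved.
Added inertia Σmr² = (14.1)(0.732)² + (18.8)(1.20)² = 34.63 kg·m²; I_f = 160.0 + 34.63 = 194.6 kg·m².
ω_f = I_p ω_i / I_f = (160.0)(1.48) / 194.6 = 1.217 rev/s.
KE_i = ½(160.0)(9.299 rad/s)² = 6918 J; KE_f = ½(194.6)(7.645)² = 5687 J.
Fraction lost = 0.1779.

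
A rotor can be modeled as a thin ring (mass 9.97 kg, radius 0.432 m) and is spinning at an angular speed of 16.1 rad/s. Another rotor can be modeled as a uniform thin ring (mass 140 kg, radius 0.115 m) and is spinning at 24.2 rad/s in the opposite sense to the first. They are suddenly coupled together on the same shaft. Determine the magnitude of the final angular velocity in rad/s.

|ω_f| ≈ 4.00 rad/s

The coupling torques are internal; angular momentum about the shared axis is conserved.
Moments of inertia: I_A = (9.97)(0.432)² = 1.861 kg·m²; I_B = (140)(0.115)² = 1.852 kg·m².
Taking A's sense as positive: L = (1.861)(16.1) − (1.852)(24.2) = -14.85 kg·m²·rad/s.
Combined I = 1.861 + 1.852 = 3.712 kg·m².
ω_f = L / I = -14.85 / 3.712 = -4.000 rad/s.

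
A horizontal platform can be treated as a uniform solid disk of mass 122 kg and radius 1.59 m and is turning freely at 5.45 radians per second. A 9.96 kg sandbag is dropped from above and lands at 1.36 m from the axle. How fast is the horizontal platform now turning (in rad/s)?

The added mass arrives with no angular momentum about the axle, and any external torque about the axle is negligible, so the system's angular momentum is conserved.
I_p = ½(122)(1.59)² = 154.2 kg·m².
Added inertia Σmr² = (9.96)(1.36)² = 18.42 kg·m²; I_f = 154.2 + 18.42 = 172.6 kg·m².
ω_f = I_p ω_i / I_f = (154.2)(5.45) / 172.6 = 4.868 rad/s.

ω_f ≈ 4.87 rad/s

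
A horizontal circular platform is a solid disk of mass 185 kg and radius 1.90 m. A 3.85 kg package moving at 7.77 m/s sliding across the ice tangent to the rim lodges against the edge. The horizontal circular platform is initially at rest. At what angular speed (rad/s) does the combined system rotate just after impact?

The axle reaction passes through the central axle and exerts no torque about it; angular momentum about the central axle is conserved through the impact.
I_p = ½(185)(1.90)² = 333.9 kg·m². Taking the sense of the package's angular momentum as positive, L_{package} = m v R = (3.85)(7.77)(1.90) = 56.84 kg·m²/s.
L_i = 0 + 56.84 = 56.84 kg·m²/s.
After sticking, I_f = I_p + m R² = 333.9 + (3.85)(1.90)² = 347.8 kg·m².
ω_f = L_i / I_f = 56.84 / 347.8 = 0.1634 rad/s.

|ω_f| ≈ 0.163 rad/s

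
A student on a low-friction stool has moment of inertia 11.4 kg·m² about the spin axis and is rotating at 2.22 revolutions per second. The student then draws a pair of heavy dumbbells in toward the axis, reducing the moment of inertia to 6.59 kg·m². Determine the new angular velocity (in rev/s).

ω₂ ≈ 3.84 rev/s

No external torque acts about the spin axis, so angular momentum is conserved.
ω₂ = I₁ω₁ / I₂ = (11.40)(2.22 rev/s) / (6.590) = 3.840 rev/s.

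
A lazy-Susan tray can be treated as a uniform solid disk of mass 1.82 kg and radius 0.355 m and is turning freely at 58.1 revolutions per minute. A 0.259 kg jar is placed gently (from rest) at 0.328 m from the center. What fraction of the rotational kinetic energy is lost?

fraction ≈ 0.195

No external torque acts about the center; L_before = L_after.
I_p = ½(1.82)(0.355)² = 0.1147 kg·m².
Added inertia Σmr² = (0.259)(0.328)² = 0.02786 kg·m²; I_f = 0.1147 + 0.02786 = 0.1425 kg·m².
ω_f = I_p ω_i / I_f = (0.1147)(58.1) / 0.1425 = 46.74 rpm.
KE_i = ½(0.1147)(6.084 rad/s)² = 2.123 J; KE_f = ½(0.1425)(4.895)² = 1.708 J.
Fraction lost = 0.1955.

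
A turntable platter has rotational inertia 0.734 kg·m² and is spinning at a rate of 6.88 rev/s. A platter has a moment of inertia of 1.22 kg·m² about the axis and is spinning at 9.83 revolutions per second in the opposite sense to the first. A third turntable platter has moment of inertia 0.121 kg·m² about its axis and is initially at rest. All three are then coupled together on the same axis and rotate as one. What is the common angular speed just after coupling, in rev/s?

|ω_f| ≈ 3.35 rev/s

The coupling torques are internal; angular momentum about the shared axis is conserved.
Taking A's sense as positive: L = (0.7340)(6.88) − (1.220)(9.83) = -6.943 kg·m²·rev/s.
Combined I = 0.7340 + 1.220 + 0.1210 = 2.075 kg·m².
ω_f = L / I = -6.943 / 2.075 = -3.346 rev/s.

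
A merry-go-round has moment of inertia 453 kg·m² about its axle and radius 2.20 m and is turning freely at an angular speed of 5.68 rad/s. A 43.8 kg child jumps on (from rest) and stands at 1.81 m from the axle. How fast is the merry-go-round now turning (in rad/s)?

ω_f ≈ 4.31 rad/s

No external torque acts about the axle; L_before = L_after.
Added inertia Σmr² = (43.8)(1.81)² = 143.5 kg·m²; I_f = 453.0 + 143.5 = 596.5 kg·m².
ω_f = I_p ω_i / I_f = (453.0)(5.68) / 596.5 = 4.314 rad/s.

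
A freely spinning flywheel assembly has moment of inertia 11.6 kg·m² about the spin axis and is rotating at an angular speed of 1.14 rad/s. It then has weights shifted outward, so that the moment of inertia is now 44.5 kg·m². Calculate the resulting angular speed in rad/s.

ω₂ ≈ 0.297 rad/s

With no external torque about the axis, L is conserved: I₁ω₁ = I₂ω₂.
ω₂ = I₁ω₁ / I₂ = (11.60)(1.14 rad/s) / (44.50) = 0.2972 rad/s.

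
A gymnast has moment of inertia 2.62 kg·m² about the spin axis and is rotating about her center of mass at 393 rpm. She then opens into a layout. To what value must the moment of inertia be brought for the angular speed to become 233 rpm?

No external torque acts about the spin axis, so angular momentum is conserved.
I₂ = I₁ω₁ / ω₂ = (2.62)(393) / (233) = 4.419 kg·m².

I₂ ≈ 4.42 kg·m²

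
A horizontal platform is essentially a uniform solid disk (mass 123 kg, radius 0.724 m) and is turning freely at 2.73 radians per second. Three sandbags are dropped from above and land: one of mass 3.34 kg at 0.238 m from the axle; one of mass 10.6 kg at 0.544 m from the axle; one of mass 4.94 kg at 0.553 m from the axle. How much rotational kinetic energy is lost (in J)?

energy lost ≈ 15.7 J

No external torque acts about the axle; L_before = L_after.
I_p = ½(123)(0.724)² = 32.24 kg·m².
Added inertia Σmr² = (3.34)(0.238)² + (10.6)(0.544)² + (4.94)(0.553)² = 4.837 kg·m²; I_f = 32.24 + 4.837 = 37.07 kg·m².
ω_f = I_p ω_i / I_f = (32.24)(2.73) / 37.07 = 2.374 rad/s.
KE_i = ½(32.24)(2.730 rad/s)² = 120.1 J; KE_f = ½(37.07)(2.374)² = 104.5 J.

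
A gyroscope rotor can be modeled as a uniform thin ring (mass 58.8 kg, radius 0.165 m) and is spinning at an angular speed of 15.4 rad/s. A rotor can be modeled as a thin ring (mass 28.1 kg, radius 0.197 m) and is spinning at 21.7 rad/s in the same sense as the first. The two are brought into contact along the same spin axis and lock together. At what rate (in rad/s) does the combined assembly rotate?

The coupling torques are internal; angular momentum about the shared axis is conserved.
Moments of inertia: I_A = (58.8)(0.165)² = 1.601 kg·m²; I_B = (28.1)(0.197)² = 1.091 kg·m².
Taking A's sense as positive: L = (1.601)(15.4) + (1.091)(21.7) = 48.32 kg·m²·rad/s.
Combined I = 1.601 + 1.091 = 2.691 kg·m².
ω_f = L / I = 48.32 / 2.691 = 17.95 rad/s.

|ω_f| ≈ 18.0 rad/s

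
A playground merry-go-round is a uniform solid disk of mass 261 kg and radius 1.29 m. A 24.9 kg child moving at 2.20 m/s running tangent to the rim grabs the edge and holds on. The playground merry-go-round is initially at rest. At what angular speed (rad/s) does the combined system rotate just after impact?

|ω_f| ≈ 0.273 rad/s

The axle reaction passes through the axle and exerts no torque about it; angular momentum about the axle is conserved through the impact.
I_p = ½(261)(1.29)² = 217.2 kg·m². Taking the sense of the child's angular momentum as positive, L_{child} = m v R = (24.9)(2.20)(1.29) = 70.67 kg·m²/s.
L_i = 0 + 70.67 = 70.67 kg·m²/s.
After sticking, I_f = I_p + m R² = 217.2 + (24.9)(1.29)² = 258.6 kg·m².
ω_f = L_i / I_f = 70.67 / 258.6 = 0.2733 rad/s.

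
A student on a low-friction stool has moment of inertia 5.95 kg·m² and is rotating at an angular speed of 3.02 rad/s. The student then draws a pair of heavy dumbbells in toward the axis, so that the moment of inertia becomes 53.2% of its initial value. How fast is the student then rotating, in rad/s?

Angular momentum about the spin axis is conserved since the torque about it is zero.
I₂ = 0.532 × 5.95 = 3.165 kg·m².
ω₂ = I₁ω₁ / I₂ = (5.950)(3.02 rad/s) / (3.165) = 5.677 rad/s.

ω₂ ≈ 5.68 rad/s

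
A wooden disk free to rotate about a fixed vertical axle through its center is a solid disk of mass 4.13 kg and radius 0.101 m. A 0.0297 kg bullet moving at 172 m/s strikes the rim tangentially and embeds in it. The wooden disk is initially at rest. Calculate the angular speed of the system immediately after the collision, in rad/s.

About the axle the impulsive forces during the collision are internal, so angular momentum about that axis is conserved.
I_p = ½(4.13)(0.101)² = 0.02107 kg·m². Taking the sense of the bullet's angular momentum as positive, L_{bullet} = m v R = (0.0297)(172)(0.101) = 0.5159 kg·m²/s.
L_i = 0 + 0.5159 = 0.5159 kg·m²/s.
After sticking, I_f = I_p + m R² = 0.02107 + (0.0297)(0.101)² = 0.02137 kg·m².
ω_f = L_i / I_f = 0.5159 / 0.02137 = 24.15 rad/s.

|ω_f| ≈ 24.1 rad/s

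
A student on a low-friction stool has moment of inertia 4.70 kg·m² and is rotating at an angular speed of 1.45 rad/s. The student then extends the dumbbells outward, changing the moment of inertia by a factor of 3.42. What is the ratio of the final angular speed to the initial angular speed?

ω₂/ω₁ ≈ 0.292

No external torque acts about the spin axis, so angular momentum is conserved.
I₂ = 3.42 × 4.70 = 16.07 kg·m².
ω₂/ω₁ = I₁/I₂ = 4.700 / 16.07 = 0.2924.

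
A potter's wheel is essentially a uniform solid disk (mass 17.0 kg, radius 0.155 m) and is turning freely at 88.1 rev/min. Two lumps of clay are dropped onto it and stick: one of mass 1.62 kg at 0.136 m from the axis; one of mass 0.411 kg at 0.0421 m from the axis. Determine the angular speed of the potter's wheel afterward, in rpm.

ω_f ≈ 76.6 rpm

The added mass arrives with no angular momentum about the axis, and any external torque about the axis is negligible, so the system's angular momentum is conserved.
I_p = ½(17.0)(0.155)² = 0.2042 kg·m².
Added inertia Σmr² = (1.62)(0.136)² + (0.411)(0.0421)² = 0.03069 kg·m²; I_f = 0.2042 + 0.03069 = 0.2349 kg·m².
ω_f = I_p ω_i / I_f = (0.2042)(88.1) / 0.2349 = 76.59 rpm.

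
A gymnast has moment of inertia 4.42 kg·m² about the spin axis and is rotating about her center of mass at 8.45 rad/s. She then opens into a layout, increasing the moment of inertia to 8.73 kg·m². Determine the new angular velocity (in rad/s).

Angular momentum about the spin axis is conserved since the torque about it is zero.
ω₂ = I₁ω₁ / I₂ = (4.420)(8.45 rad/s) / (8.730) = 4.278 rad/s.

ω₂ ≈ 4.28 rad/s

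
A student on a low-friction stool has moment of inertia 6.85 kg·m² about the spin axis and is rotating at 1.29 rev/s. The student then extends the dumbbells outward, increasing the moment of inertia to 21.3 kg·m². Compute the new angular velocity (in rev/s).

ω₂ ≈ 0.415 rev/s

Angular momentum about the spin axis is conserved since the torque about it is zero.
ω₂ = I₁ω₁ / I₂ = (6.850)(1.29 rev/s) / (21.30) = 0.4149 rev/s.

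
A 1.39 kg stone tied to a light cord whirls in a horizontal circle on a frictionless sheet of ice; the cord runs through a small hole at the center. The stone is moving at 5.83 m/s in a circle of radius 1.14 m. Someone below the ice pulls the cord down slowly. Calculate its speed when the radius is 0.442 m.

v₂ ≈ 15.0 m/s

Central (radial) force ⇒ zero torque about the center ⇒ m v r is constant.
v₂ = v₁ r₁ / r₂ = (5.83)(1.14) / (0.442) = 15.04 m/s.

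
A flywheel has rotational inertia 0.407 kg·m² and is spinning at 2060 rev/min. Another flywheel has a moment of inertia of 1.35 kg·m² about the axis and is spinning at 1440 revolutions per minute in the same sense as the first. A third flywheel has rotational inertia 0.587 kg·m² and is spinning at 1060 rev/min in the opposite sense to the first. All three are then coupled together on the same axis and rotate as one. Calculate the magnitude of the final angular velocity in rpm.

|ω_f| ≈ 922 rpm

No external torque acts about the common axis, so total angular momentum is conserved.
Taking A's sense as positive: L = (0.4070)(2060) + (1.350)(1440) − (0.5870)(1060) = 2160 kg·m²·rpm.
Combined I = 0.4070 + 1.350 + 0.5870 = 2.344 kg·m².
ω_f = L / I = 2160 / 2.344 = 921.6 rpm.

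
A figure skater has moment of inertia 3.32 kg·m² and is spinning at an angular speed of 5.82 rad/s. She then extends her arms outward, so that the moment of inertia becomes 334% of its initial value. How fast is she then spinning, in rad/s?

ω₂ ≈ 1.74 rad/s

Angular momentum about the spin axis is conserved since the torque about it is zero.
I₂ = 3.34 × 3.32 = 11.09 kg·m².
ω₂ = I₁ω₁ / I₂ = (3.320)(5.82 rad/s) / (11.09) = 1.743 rad/s.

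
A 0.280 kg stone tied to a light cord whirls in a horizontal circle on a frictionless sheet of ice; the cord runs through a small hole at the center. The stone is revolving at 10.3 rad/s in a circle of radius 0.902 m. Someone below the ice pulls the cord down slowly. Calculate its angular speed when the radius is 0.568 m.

The constraining force is radial, so m r² ω about the center is conserved.
ω₂ = ω₁ (r₁/r₂)² = (10.3)(0.902/0.568)² = 25.97 rad/s.

ω₂ ≈ 26.0 rad/s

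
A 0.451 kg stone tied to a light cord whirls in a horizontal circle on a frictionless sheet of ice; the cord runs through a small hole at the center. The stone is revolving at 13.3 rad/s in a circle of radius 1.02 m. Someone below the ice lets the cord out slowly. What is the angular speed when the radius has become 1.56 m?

The constraining force is radial, so m r² ω about the center is conserved.
ω₂ = ω₁ (r₁/r₂)² = (13.3)(1.02/1.56)² = 5.686 rad/s.

ω₂ ≈ 5.69 rad/s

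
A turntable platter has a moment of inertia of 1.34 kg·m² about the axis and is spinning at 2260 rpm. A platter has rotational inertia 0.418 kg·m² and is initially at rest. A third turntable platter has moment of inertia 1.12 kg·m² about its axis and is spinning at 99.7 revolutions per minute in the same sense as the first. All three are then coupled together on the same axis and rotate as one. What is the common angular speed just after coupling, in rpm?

No external torque acts about the common axis, so total angular momentum is conserved.
Taking A's sense as positive: L = (1.340)(2260) + (1.120)(99.7) = 3140 kg·m²·rpm.
Combined I = 1.340 + 0.4180 + 1.120 = 2.878 kg·m².
ω_f = L / I = 3140 / 2.878 = 1091 rpm.

|ω_f| ≈ 1090 rpm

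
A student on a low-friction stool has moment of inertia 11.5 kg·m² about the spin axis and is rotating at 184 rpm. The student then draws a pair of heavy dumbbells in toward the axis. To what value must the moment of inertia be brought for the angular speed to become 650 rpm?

I₂ ≈ 3.26 kg·m²

Angular momentum about the spin axis is conserved since the torque about it is zero.
I₂ = I₁ω₁ / ω₂ = (11.5)(184) / (650) = 3.255 kg·m².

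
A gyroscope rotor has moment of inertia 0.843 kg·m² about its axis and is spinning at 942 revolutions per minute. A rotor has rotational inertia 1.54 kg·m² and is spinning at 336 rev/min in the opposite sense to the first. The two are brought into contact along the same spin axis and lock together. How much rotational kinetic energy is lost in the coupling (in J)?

ΔKE lost ≈ 4880 J

No external torque acts about the common axis, so total angular momentum is conserved.
Taking A's sense as positive: L = (0.8430)(942) − (1.540)(336) = 276.7 kg·m²·rpm.
Combined I = 0.8430 + 1.540 = 2.383 kg·m².
ω_f = L / I = 276.7 / 2.383 = 116.1 rpm.
KE_i = ½ΣIω² = 5055 J; KE_f = ½(2.383)(12.16)² = 176.1 J.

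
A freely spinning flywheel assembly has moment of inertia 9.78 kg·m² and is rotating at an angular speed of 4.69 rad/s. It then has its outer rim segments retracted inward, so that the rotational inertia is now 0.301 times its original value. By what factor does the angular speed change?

Angular momentum about the spin axis is conserved since the torque about it is zero.
I₂ = 0.301 × 9.78 = 2.944 kg·m².
ω₂/ω₁ = I₁/I₂ = 9.780 / 2.944 = 3.322.

ω₂/ω₁ ≈ 3.32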